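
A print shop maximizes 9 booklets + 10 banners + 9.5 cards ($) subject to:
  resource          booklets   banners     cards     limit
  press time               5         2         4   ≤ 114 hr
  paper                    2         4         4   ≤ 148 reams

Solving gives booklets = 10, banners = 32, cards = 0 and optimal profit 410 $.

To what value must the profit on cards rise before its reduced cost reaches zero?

12

Both press time and paper are binding at x*.
From A_Bᵀ y = c: 5·y_press time + 2·y_paper = 9; 2·y_press time + 4·y_paper = 10.
→ y_press time = 1 and y_paper = 2.
cards enters the basis when its profit ≥ yᵀa₃ = 1·4 + 2·4 = 12.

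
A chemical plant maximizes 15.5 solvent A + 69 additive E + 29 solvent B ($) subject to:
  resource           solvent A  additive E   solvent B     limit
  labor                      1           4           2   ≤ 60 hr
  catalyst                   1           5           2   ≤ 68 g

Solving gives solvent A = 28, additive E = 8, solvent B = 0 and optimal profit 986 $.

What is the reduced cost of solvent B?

At the optimum: labor uses 60 of 60 (binding); catalyst uses 68 of 68 (binding).
From A_Bᵀ y = c: 1·y_labor + 1·y_catalyst = 15.5; 4·y_labor + 5·y_catalyst = 69.
Solving: y_labor = 8.5, y_catalyst = 7.
Reduced cost of solvent B: c₃ − yᵀa₃ = 29 − (8.5·2 + 7·2) = 29 − 31 = -2.

-2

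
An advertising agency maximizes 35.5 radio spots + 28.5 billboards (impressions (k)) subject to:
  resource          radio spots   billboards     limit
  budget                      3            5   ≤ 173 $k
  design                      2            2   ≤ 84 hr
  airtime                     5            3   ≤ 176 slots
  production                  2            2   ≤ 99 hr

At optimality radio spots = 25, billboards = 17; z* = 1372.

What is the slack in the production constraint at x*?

15

production used = 2·25 + 2·17 = 84; slack = 99 − 84 = 15.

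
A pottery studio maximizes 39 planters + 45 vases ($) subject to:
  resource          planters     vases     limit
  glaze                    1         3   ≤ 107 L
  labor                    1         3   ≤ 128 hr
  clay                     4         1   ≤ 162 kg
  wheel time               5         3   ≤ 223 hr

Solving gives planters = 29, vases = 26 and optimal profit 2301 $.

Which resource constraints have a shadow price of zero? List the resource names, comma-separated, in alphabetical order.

glaze: 107/107 (binding)
labor: 107/128 (slack 21)
clay: 142/162 (slack 20)
wheel time: 223/223 (binding)
By complementary slackness, a constraint with positive slack has shadow price 0 → clay, labor.

clay, labor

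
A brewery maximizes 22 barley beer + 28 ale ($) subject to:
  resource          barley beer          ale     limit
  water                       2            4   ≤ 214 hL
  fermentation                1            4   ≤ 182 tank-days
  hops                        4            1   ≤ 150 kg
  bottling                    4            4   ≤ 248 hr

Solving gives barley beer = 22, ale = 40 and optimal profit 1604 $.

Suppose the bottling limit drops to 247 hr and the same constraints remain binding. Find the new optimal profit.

1599

At the optimum: water uses 204 of 214 (slack = 10); fermentation uses 182 of 182 (binding); hops uses 128 of 150 (slack = 22); bottling uses 248 of 248 (binding).
Slack constraints have shadow price 0 (complementary slackness).
The binding rows give the dual system: 1·y_fermentation + 4·y_bottling = 22 and 4·y_fermentation + 4·y_bottling = 28.
→ y_fermentation = 2 and y_bottling = 5.
Δz = y_bottling·Δb = 5 × (-1) = -5, so new z* = 1604 − 5 = 1599.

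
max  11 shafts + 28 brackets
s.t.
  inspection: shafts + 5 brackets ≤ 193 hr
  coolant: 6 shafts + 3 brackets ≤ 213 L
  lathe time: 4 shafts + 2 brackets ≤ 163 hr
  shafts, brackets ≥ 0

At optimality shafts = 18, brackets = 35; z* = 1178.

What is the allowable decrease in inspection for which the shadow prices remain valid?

157.5

Binding constraints: inspection, coolant. The basis is B = [[1,5],[6,3]] with det -27.
Per unit decrease in inspection, x* moves by d = (0.1111, -0.2222).
The basis stays optimal until brackets reaches 0; allowable decrease = 157.5 hr.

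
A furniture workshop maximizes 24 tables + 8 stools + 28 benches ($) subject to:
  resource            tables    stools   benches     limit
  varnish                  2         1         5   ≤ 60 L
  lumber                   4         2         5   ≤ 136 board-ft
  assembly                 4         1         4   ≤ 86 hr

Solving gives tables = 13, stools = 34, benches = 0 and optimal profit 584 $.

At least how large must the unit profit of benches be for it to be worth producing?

Binding: varnish and assembly. Non-binding: lumber (16 unused).
Since lumber is not tight, its dual is 0.
The binding rows give the dual system: 2·y_varnish + 4·y_assembly = 24 and 1·y_varnish + 1·y_assembly = 8.
Solving: y_varnish = 4, y_assembly = 4.
benches enters the basis when its profit ≥ yᵀa₃ = 4·5 + 4·4 = 36.

36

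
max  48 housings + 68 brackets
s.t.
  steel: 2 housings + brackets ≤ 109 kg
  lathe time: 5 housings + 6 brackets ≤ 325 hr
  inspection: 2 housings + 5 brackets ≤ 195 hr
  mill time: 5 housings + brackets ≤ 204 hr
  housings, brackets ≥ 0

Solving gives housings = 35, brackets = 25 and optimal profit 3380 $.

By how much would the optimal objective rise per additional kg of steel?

0

Binding: lathe time and inspection. Non-binding: steel (14 unused), mill time (4 unused).
Slack constraints have shadow price 0 (complementary slackness).
The binding rows give the dual system: 5·y_lathe time + 2·y_inspection = 48 and 6·y_lathe time + 5·y_inspection = 68.
→ y_lathe time = 8 and y_inspection = 4.
Shadow price of steel = 0.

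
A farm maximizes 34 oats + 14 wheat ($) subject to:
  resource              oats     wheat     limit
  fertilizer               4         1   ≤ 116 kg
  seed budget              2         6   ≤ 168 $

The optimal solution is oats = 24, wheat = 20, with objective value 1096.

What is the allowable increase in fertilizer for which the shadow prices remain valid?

220

Binding constraints: fertilizer, seed budget. The basis is B = [[4,1],[2,6]] with det 22.
Per unit increase in fertilizer, x* moves by d = (0.2727, -0.0909).
The basis stays optimal until wheat reaches 0; allowable increase = 220 kg.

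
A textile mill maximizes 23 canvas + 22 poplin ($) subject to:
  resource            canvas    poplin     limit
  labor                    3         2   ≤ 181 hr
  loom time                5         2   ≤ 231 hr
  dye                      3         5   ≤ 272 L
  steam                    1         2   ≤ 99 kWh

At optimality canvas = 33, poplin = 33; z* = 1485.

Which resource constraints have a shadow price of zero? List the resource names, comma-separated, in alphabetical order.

labor: 165/181 (slack 16)
loom time: 231/231 (binding)
dye: 264/272 (slack 8)
steam: 99/99 (binding)
By complementary slackness, a constraint with positive slack has shadow price 0 → dye, labor.

dye, labor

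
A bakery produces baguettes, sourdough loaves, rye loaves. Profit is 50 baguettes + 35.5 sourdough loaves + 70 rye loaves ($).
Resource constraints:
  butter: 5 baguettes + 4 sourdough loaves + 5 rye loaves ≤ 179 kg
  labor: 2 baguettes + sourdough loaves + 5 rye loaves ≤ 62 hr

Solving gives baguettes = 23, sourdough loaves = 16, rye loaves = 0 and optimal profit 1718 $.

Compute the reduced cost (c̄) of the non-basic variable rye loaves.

-2.5

Check each constraint at x*: butter 179/179 (tight); labor 62/62 (tight).
From A_Bᵀ y = c: 5·y_butter + 2·y_labor = 50; 4·y_butter + 1·y_labor = 35.5.
Solving: y_butter = 7, y_labor = 7.5.
Reduced cost of rye loaves: c₃ − yᵀa₃ = 70 − (7·5 + 7.5·5) = 70 − 72.5 = -2.5.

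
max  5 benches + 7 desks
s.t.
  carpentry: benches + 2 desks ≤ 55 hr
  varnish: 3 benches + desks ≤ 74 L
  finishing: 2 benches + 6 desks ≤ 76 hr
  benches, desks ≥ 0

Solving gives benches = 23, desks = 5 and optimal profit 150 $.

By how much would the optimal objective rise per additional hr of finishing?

At the optimum: carpentry uses 33 of 55 (slack = 22); varnish uses 74 of 74 (binding); finishing uses 76 of 76 (binding).
Since carpentry is not tight, its dual is 0.
The binding rows give the dual system: 3·y_varnish + 2·y_finishing = 5 and 1·y_varnish + 6·y_finishing = 7.
Solving: y_varnish = 1, y_finishing = 1.
Shadow price of finishing = 1.

1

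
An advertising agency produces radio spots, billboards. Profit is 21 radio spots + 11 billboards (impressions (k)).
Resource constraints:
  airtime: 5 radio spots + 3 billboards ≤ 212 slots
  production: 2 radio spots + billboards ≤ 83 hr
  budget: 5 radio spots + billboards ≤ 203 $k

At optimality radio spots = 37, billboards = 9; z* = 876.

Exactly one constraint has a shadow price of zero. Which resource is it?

budget

airtime: 212/212 (binding)
production: 83/83 (binding)
budget: 194/203 (slack 9)
By complementary slackness, a constraint with positive slack has shadow price 0 → budget.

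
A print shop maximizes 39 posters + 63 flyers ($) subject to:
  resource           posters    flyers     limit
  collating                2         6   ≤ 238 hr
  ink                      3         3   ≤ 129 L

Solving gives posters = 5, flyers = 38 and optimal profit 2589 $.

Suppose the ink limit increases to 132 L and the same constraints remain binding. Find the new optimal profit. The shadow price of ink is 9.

2616

Δb = 3, so new z* = 2589 + (9)·(3) = 2589 + 27 = 2616.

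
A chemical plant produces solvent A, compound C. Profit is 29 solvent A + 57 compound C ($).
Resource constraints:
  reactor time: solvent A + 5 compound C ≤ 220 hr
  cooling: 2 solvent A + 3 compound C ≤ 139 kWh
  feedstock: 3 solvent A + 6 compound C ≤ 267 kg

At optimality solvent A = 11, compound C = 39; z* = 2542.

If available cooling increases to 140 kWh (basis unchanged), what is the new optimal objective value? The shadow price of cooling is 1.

Δb = 1, so new z* = 2542 + (1)·(1) = 2542 + 1 = 2543.

2543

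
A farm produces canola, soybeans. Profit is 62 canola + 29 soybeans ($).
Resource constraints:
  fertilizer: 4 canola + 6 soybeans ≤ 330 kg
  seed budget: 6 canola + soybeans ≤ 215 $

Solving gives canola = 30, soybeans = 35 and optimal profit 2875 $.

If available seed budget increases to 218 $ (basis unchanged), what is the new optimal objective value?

2899

Both fertilizer and seed budget are binding at x*.
From A_Bᵀ y = c: 4·y_fertilizer + 6·y_seed budget = 62; 6·y_fertilizer + 1·y_seed budget = 29.
→ y_fertilizer = 3.5 and y_seed budget = 8.
Δz = y_seed budget·Δb = 8 × (3) = 24, so new z* = 2875 + 24 = 2899.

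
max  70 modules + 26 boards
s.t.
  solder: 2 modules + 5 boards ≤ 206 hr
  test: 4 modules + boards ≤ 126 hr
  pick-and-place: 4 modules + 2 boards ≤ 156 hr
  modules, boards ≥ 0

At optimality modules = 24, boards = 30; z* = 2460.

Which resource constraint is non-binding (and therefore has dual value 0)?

solder: 198/206 (slack 8)
test: 126/126 (binding)
pick-and-place: 156/156 (binding)
By complementary slackness, a constraint with positive slack has shadow price 0 → solder.

solder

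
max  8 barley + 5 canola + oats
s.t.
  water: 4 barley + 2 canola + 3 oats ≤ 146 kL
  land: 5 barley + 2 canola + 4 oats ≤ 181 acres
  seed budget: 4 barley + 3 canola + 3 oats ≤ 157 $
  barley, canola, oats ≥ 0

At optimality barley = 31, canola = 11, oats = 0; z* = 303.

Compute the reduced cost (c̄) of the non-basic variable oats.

Check each constraint at x*: water 146/146 (tight); land 177/181 (slack 4); seed budget 157/157 (tight).
Slack constraints have shadow price 0 (complementary slackness).
Dual feasibility on the basic columns requires 4·y_water + 4·y_seed budget = 8, 2·y_water + 3·y_seed budget = 5.
Solving: y_water = 1, y_seed budget = 1.
Reduced cost of oats: c₃ − yᵀa₃ = 1 − (1·3 + 1·3) = 1 − 6 = -5.

-5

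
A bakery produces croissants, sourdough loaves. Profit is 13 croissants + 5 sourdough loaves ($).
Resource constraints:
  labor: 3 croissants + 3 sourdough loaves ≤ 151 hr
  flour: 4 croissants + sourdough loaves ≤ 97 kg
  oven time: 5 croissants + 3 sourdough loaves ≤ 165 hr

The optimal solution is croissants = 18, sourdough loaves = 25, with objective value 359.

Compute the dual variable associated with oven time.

At the optimum: labor uses 129 of 151 (slack = 22); flour uses 97 of 97 (binding); oven time uses 165 of 165 (binding).
Since labor is not tight, its dual is 0.
The binding rows give the dual system: 4·y_flour + 5·y_oven time = 13 and 1·y_flour + 3·y_oven time = 5.
This yields shadow prices y_flour = 2, y_oven time = 1.
Shadow price of oven time = 1.

1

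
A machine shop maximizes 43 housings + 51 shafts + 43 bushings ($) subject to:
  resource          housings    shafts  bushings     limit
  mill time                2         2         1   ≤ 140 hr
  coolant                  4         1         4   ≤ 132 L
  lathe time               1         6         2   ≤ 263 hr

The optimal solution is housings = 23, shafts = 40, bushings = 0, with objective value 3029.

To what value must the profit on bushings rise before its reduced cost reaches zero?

50

Check each constraint at x*: mill time 126/140 (slack 14); coolant 132/132 (tight); lathe time 263/263 (tight).
By complementary slackness, y = 0 for the non-binding constraint.
From A_Bᵀ y = c: 4·y_coolant + 1·y_lathe time = 43; 1·y_coolant + 6·y_lathe time = 51.
This yields shadow prices y_coolant = 9, y_lathe time = 7.
bushings enters the basis when its profit ≥ yᵀa₃ = 9·4 + 7·2 = 50.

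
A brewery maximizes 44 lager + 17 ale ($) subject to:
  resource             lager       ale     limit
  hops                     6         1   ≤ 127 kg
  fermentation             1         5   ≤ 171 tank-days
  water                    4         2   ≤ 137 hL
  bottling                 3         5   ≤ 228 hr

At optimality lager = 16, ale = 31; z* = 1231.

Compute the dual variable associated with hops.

At the optimum: hops uses 127 of 127 (binding); fermentation uses 171 of 171 (binding); water uses 126 of 137 (slack = 11); bottling uses 203 of 228 (slack = 25).
Slack constraints have shadow price 0 (complementary slackness).
Dual feasibility on the basic columns requires 6·y_hops + 1·y_fermentation = 44, 1·y_hops + 5·y_fermentation = 17.
Solving: y_hops = 7, y_fermentation = 2.
Shadow price of hops = 7.

7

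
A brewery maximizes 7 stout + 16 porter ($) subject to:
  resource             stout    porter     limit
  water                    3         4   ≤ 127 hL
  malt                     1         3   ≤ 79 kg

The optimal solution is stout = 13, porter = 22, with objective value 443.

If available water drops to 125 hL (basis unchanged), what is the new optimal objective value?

441

At the optimum: water uses 127 of 127 (binding); malt uses 79 of 79 (binding).
The binding rows give the dual system: 3·y_water + 1·y_malt = 7 and 4·y_water + 3·y_malt = 16.
Solving: y_water = 1, y_malt = 4.
Δz = y_water·Δb = 1 × (-2) = -2, so new z* = 443 − 2 = 441.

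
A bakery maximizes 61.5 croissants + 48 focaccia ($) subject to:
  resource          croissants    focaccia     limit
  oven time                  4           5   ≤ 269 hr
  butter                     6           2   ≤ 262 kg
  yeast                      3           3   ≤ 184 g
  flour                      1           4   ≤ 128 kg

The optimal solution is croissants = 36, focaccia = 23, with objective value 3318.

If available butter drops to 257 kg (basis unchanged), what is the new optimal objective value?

3273

Check each constraint at x*: oven time 259/269 (slack 10); butter 262/262 (tight); yeast 177/184 (slack 7); flour 128/128 (tight).
Since oven time, yeast are not tight, their duals are 0.
From A_Bᵀ y = c: 6·y_butter + 1·y_flour = 61.5; 2·y_butter + 4·y_flour = 48.
This yields shadow prices y_butter = 9, y_flour = 7.5.
Δz = y_butter·Δb = 9 × (-5) = -45, so new z* = 3318 − 45 = 3273.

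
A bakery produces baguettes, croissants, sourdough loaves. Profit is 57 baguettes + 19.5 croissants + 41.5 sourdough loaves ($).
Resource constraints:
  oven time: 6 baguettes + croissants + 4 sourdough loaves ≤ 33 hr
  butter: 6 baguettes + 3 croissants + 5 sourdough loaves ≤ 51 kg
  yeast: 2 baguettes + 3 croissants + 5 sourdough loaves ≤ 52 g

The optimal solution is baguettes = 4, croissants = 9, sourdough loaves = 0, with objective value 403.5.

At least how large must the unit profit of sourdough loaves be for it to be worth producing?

43

Binding: oven time and butter. Non-binding: yeast (17 unused).
Since yeast is not tight, its dual is 0.
The binding rows give the dual system: 6·y_oven time + 6·y_butter = 57 and 1·y_oven time + 3·y_butter = 19.5.
→ y_oven time = 4.5 and y_butter = 5.
sourdough loaves enters the basis when its profit ≥ yᵀa₃ = 4.5·4 + 5·5 = 43.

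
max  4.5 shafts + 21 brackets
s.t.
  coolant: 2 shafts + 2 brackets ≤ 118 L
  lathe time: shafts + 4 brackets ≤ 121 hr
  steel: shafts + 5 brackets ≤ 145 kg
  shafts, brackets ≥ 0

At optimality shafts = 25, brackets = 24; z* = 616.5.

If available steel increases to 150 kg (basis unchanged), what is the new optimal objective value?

Check each constraint at x*: coolant 98/118 (slack 20); lathe time 121/121 (tight); steel 145/145 (tight).
Slack constraints have shadow price 0 (complementary slackness).
The binding rows give the dual system: 1·y_lathe time + 1·y_steel = 4.5 and 4·y_lathe time + 5·y_steel = 21.
Solving: y_lathe time = 1.5, y_steel = 3.
Δz = y_steel·Δb = 3 × (5) = 15, so new z* = 616.5 + 15 = 631.5.

631.5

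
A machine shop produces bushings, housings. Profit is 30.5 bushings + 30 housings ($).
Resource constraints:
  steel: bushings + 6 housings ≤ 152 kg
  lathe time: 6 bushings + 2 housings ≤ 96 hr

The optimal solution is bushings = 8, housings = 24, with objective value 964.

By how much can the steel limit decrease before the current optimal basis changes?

136

Binding constraints: steel, lathe time. The basis is B = [[1,6],[6,2]] with det -34.
Per unit decrease in steel, x* moves by d = (0.0588, -0.1765).
The basis stays optimal until housings reaches 0; allowable decrease = 136 kg.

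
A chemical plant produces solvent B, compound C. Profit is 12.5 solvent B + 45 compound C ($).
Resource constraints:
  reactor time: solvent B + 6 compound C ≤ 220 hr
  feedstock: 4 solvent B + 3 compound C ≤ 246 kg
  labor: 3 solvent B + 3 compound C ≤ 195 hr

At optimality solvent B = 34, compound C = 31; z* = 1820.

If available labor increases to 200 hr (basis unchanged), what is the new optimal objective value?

1830

Binding: reactor time and labor. Non-binding: feedstock (17 unused).
Since feedstock is not tight, its dual is 0.
Dual feasibility on the basic columns requires 1·y_reactor time + 3·y_labor = 12.5, 6·y_reactor time + 3·y_labor = 45.
→ y_reactor time = 6.5 and y_labor = 2.
Δz = y_labor·Δb = 2 × (5) = 10, so new z* = 1820 + 10 = 1830.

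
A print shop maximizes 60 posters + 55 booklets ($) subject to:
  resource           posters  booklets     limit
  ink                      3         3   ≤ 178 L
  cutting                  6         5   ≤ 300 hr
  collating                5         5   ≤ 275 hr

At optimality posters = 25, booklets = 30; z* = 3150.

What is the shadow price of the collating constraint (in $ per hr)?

Check each constraint at x*: ink 165/178 (slack 13); cutting 300/300 (tight); collating 275/275 (tight).
Since ink is not tight, its dual is 0.
The binding rows give the dual system: 6·y_cutting + 5·y_collating = 60 and 5·y_cutting + 5·y_collating = 55.
This yields shadow prices y_cutting = 5, y_collating = 6.
Shadow price of collating = 6.

6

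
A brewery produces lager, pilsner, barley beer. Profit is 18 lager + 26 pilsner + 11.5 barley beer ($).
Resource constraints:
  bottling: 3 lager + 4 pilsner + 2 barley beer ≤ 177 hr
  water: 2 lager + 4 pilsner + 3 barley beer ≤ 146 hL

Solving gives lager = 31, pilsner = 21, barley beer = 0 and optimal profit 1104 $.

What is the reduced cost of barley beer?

Check each constraint at x*: bottling 177/177 (tight); water 146/146 (tight).
The binding rows give the dual system: 3·y_bottling + 2·y_water = 18 and 4·y_bottling + 4·y_water = 26.
This yields shadow prices y_bottling = 5, y_water = 1.5.
Reduced cost of barley beer: c₃ − yᵀa₃ = 11.5 − (5·2 + 1.5·3) = 11.5 − 14.5 = -3.

-3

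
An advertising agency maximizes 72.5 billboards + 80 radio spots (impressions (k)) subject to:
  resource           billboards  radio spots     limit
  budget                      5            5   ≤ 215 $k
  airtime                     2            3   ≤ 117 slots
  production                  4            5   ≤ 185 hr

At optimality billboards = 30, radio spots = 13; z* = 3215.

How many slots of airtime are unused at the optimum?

18

airtime used = 2·30 + 3·13 = 99; slack = 117 − 99 = 18.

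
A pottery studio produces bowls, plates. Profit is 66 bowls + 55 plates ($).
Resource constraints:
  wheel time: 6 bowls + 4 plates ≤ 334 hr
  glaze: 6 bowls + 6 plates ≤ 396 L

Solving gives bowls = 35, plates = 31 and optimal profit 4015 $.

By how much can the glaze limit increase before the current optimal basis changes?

Binding constraints: wheel time, glaze. The basis is B = [[6,4],[6,6]] with det 12.
Per unit increase in glaze, x* moves by d = (-0.3333, 0.5).
The basis stays optimal until bowls reaches 0; allowable increase = 105 L.

105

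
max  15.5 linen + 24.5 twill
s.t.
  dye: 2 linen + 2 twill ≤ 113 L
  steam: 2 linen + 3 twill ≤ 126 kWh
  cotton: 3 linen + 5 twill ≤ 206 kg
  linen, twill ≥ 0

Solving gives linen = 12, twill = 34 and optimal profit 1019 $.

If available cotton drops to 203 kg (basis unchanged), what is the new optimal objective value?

1011.5

Check each constraint at x*: dye 92/113 (slack 21); steam 126/126 (tight); cotton 206/206 (tight).
Since dye is not tight, its dual is 0.
From A_Bᵀ y = c: 2·y_steam + 3·y_cotton = 15.5; 3·y_steam + 5·y_cotton = 24.5.
This yields shadow prices y_steam = 4, y_cotton = 2.5.
Δz = y_cotton·Δb = 2.5 × (-3) = -7.5, so new z* = 1019 − 7.5 = 1011.5.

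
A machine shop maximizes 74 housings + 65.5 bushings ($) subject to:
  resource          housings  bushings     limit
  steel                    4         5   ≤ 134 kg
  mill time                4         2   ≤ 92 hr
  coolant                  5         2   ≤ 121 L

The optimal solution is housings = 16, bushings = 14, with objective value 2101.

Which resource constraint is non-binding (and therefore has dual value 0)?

steel: 134/134 (binding)
mill time: 92/92 (binding)
coolant: 108/121 (slack 13)
By complementary slackness, a constraint with positive slack has shadow price 0 → coolant.

coolant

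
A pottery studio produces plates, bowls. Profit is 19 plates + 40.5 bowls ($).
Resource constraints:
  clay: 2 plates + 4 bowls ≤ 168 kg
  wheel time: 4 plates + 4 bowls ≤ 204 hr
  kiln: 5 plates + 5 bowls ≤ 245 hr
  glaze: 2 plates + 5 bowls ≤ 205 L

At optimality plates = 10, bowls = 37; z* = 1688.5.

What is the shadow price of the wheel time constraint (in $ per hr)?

0

Binding: clay and glaze. Non-binding: wheel time (16 unused), kiln (10 unused).
By complementary slackness, y = 0 for the non-binding constraints.
The binding rows give the dual system: 2·y_clay + 2·y_glaze = 19 and 4·y_clay + 5·y_glaze = 40.5.
→ y_clay = 7 and y_glaze = 2.5.
Shadow price of wheel time = 0.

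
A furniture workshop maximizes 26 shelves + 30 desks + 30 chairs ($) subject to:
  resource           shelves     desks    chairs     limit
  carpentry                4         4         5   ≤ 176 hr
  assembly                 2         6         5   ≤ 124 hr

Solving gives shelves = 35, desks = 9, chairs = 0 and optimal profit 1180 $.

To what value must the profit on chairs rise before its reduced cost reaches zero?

Check each constraint at x*: carpentry 176/176 (tight); assembly 124/124 (tight).
Dual feasibility on the basic columns requires 4·y_carpentry + 2·y_assembly = 26, 4·y_carpentry + 6·y_assembly = 30.
This yields shadow prices y_carpentry = 6, y_assembly = 1.
chairs enters the basis when its profit ≥ yᵀa₃ = 6·5 + 1·5 = 35.

35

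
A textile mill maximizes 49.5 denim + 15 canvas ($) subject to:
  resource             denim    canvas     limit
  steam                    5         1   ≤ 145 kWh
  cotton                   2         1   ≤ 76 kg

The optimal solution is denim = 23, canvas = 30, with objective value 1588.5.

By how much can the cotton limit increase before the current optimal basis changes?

Binding constraints: steam, cotton. The basis is B = [[5,1],[2,1]] with det 3.
Per unit increase in cotton, x* moves by d = (-0.3333, 1.6667).
The basis stays optimal until denim reaches 0; allowable increase = 69 kg.

69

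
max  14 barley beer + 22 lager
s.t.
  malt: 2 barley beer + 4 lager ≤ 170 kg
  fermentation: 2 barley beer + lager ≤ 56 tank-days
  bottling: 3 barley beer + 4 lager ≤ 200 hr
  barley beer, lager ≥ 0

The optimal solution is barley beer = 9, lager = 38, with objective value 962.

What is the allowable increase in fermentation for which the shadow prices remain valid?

Binding constraints: malt, fermentation. The basis is B = [[2,4],[2,1]] with det -6.
Per unit increase in fermentation, x* moves by d = (0.6667, -0.3333).
The basis stays optimal until bottling becomes binding; allowable increase = 31.5 tank-days.

31.5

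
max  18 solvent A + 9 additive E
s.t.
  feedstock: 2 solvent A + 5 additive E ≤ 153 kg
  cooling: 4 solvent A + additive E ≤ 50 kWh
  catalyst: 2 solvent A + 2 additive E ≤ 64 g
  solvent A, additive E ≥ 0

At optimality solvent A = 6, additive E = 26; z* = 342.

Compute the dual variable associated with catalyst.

3

Binding: cooling and catalyst. Non-binding: feedstock (11 unused).
Since feedstock is not tight, its dual is 0.
The binding rows give the dual system: 4·y_cooling + 2·y_catalyst = 18 and 1·y_cooling + 2·y_catalyst = 9.
This yields shadow prices y_cooling = 3, y_catalyst = 3.
Shadow price of catalyst = 3.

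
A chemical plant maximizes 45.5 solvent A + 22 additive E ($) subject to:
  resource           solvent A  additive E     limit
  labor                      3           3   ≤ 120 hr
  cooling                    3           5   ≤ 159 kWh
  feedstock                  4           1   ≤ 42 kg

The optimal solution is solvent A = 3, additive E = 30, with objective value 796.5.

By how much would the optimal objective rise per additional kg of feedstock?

At the optimum: labor uses 99 of 120 (slack = 21); cooling uses 159 of 159 (binding); feedstock uses 42 of 42 (binding).
Slack constraints have shadow price 0 (complementary slackness).
The binding rows give the dual system: 3·y_cooling + 4·y_feedstock = 45.5 and 5·y_cooling + 1·y_feedstock = 22.
This yields shadow prices y_cooling = 2.5, y_feedstock = 9.5.
Shadow price of feedstock = 9.5.

9.5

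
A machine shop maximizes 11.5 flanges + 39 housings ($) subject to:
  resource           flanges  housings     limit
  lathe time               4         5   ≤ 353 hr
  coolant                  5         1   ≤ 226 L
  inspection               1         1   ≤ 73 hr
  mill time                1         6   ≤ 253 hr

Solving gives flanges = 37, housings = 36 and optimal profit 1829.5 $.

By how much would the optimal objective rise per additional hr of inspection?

At the optimum: lathe time uses 328 of 353 (slack = 25); coolant uses 221 of 226 (slack = 5); inspection uses 73 of 73 (binding); mill time uses 253 of 253 (binding).
By complementary slackness, y = 0 for the non-binding constraints.
The binding rows give the dual system: 1·y_inspection + 1·y_mill time = 11.5 and 1·y_inspection + 6·y_mill time = 39.
→ y_inspection = 6 and y_mill time = 5.5.
Shadow price of inspection = 6.

6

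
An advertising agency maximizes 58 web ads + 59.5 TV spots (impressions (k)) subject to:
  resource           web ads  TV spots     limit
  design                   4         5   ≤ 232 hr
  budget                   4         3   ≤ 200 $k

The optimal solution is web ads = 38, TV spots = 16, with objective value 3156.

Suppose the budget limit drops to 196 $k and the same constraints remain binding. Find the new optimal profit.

3130

Check each constraint at x*: design 232/232 (tight); budget 200/200 (tight).
The binding rows give the dual system: 4·y_design + 4·y_budget = 58 and 5·y_design + 3·y_budget = 59.5.
Solving: y_design = 8, y_budget = 6.5.
Δz = y_budget·Δb = 6.5 × (-4) = -26, so new z* = 3156 − 26 = 3130.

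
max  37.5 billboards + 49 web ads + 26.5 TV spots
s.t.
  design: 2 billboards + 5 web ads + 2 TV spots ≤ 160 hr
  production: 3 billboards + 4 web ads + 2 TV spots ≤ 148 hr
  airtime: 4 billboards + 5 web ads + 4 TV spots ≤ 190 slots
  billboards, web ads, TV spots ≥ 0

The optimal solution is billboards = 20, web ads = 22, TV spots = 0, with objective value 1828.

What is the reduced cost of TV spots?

-2.5

Binding: production and airtime. Non-binding: design (10 unused).
Slack constraints have shadow price 0 (complementary slackness).
Dual feasibility on the basic columns requires 3·y_production + 4·y_airtime = 37.5, 4·y_production + 5·y_airtime = 49.
This yields shadow prices y_production = 8.5, y_airtime = 3.
Reduced cost of TV spots: c₃ − yᵀa₃ = 26.5 − (8.5·2 + 3·4) = 26.5 − 29 = -2.5.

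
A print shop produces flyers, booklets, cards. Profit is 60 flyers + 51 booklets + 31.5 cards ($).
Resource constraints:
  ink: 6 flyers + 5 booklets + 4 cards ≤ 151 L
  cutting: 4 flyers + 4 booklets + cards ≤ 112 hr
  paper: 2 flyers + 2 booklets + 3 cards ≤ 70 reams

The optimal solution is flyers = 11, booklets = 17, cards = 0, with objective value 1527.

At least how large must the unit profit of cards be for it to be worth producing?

37.5

Binding: ink and cutting. Non-binding: paper (14 unused).
Since paper is not tight, its dual is 0.
Dual feasibility on the basic columns requires 6·y_ink + 4·y_cutting = 60, 5·y_ink + 4·y_cutting = 51.
This yields shadow prices y_ink = 9, y_cutting = 1.5.
cards enters the basis when its profit ≥ yᵀa₃ = 9·4 + 1.5·1 = 37.5.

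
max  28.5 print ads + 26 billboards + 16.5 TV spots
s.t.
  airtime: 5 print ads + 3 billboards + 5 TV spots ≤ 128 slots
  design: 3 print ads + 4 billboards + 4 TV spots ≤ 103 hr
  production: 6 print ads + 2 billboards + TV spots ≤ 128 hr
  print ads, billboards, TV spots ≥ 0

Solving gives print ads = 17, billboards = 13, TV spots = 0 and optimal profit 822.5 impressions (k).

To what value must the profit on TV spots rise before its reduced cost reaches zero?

Binding: design and production. Non-binding: airtime (4 unused).
Since airtime is not tight, its dual is 0.
From A_Bᵀ y = c: 3·y_design + 6·y_production = 28.5; 4·y_design + 2·y_production = 26.
→ y_design = 5.5 and y_production = 2.
TV spots enters the basis when its profit ≥ yᵀa₃ = 5.5·4 + 2·1 = 24.

24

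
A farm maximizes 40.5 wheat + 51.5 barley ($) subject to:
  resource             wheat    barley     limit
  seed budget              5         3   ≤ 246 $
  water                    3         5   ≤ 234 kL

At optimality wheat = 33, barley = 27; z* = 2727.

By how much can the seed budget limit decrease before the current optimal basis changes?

Binding constraints: seed budget, water. The basis is B = [[5,3],[3,5]] with det 16.
Per unit decrease in seed budget, x* moves by d = (-0.3125, 0.1875).
The basis stays optimal until wheat reaches 0; allowable decrease = 105.6 $.

105.6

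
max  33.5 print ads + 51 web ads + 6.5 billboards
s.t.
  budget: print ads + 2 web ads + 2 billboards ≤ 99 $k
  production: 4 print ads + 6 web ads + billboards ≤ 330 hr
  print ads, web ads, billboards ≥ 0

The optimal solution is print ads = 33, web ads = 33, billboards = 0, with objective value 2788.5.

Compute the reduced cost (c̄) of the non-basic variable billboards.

Both budget and production are binding at x*.
From A_Bᵀ y = c: 1·y_budget + 4·y_production = 33.5; 2·y_budget + 6·y_production = 51.
Solving: y_budget = 1.5, y_production = 8.
Reduced cost of billboards: c₃ − yᵀa₃ = 6.5 − (1.5·2 + 8·1) = 6.5 − 11 = -4.5.

-4.5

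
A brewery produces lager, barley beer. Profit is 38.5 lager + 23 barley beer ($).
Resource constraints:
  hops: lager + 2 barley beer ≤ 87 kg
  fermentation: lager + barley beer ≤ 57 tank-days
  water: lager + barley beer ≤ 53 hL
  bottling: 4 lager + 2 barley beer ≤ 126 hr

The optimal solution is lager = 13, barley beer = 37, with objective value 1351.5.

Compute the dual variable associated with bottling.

9

At the optimum: hops uses 87 of 87 (binding); fermentation uses 50 of 57 (slack = 7); water uses 50 of 53 (slack = 3); bottling uses 126 of 126 (binding).
By complementary slackness, y = 0 for the non-binding constraints.
The binding rows give the dual system: 1·y_hops + 4·y_bottling = 38.5 and 2·y_hops + 2·y_bottling = 23.
Solving: y_hops = 2.5, y_bottling = 9.
Shadow price of bottling = 9.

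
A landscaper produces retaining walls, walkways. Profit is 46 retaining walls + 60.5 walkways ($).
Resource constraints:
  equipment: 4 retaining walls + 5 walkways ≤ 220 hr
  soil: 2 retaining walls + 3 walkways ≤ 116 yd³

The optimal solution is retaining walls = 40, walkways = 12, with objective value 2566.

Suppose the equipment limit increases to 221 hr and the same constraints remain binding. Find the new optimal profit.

At the optimum: equipment uses 220 of 220 (binding); soil uses 116 of 116 (binding).
Dual feasibility on the basic columns requires 4·y_equipment + 2·y_soil = 46, 5·y_equipment + 3·y_soil = 60.5.
Solving: y_equipment = 8.5, y_soil = 6.
Δz = y_equipment·Δb = 8.5 × (1) = 8.5, so new z* = 2566 + 8.5 = 2574.5.

2574.5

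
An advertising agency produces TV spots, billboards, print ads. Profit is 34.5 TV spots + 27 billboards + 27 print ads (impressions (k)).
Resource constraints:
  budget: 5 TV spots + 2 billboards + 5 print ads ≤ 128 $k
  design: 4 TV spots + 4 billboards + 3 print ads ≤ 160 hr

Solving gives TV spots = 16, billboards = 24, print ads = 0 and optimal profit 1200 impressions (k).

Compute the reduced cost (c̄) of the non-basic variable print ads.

-2

Both budget and design are binding at x*.
The binding rows give the dual system: 5·y_budget + 4·y_design = 34.5 and 2·y_budget + 4·y_design = 27.
Solving: y_budget = 2.5, y_design = 5.5.
Reduced cost of print ads: c₃ − yᵀa₃ = 27 − (2.5·5 + 5.5·3) = 27 − 29 = -2.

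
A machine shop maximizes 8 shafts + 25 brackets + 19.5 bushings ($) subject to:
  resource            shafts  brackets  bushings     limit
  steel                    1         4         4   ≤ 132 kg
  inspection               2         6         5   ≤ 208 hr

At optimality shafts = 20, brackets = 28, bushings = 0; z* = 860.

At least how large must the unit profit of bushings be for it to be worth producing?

Both steel and inspection are binding at x*.
The binding rows give the dual system: 1·y_steel + 2·y_inspection = 8 and 4·y_steel + 6·y_inspection = 25.
→ y_steel = 1 and y_inspection = 3.5.
bushings enters the basis when its profit ≥ yᵀa₃ = 1·4 + 3.5·5 = 21.5.

21.5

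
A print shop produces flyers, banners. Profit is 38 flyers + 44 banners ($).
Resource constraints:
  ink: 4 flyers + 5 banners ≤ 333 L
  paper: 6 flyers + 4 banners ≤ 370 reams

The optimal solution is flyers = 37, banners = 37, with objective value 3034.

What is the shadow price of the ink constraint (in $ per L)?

8

Both ink and paper are binding at x*.
The binding rows give the dual system: 4·y_ink + 6·y_paper = 38 and 5·y_ink + 4·y_paper = 44.
Solving: y_ink = 8, y_paper = 1.
Shadow price of ink = 8.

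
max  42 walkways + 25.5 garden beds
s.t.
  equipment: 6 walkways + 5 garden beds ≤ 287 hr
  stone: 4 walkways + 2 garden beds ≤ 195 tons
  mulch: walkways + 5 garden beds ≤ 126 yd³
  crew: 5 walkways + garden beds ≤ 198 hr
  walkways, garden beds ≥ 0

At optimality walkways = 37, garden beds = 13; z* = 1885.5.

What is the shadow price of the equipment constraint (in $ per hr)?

4.5

Binding: equipment and crew. Non-binding: stone (21 unused), mulch (24 unused).
Slack constraints have shadow price 0 (complementary slackness).
Dual feasibility on the basic columns requires 6·y_equipment + 5·y_crew = 42, 5·y_equipment + 1·y_crew = 25.5.
Solving: y_equipment = 4.5, y_crew = 3.
Shadow price of equipment = 4.5.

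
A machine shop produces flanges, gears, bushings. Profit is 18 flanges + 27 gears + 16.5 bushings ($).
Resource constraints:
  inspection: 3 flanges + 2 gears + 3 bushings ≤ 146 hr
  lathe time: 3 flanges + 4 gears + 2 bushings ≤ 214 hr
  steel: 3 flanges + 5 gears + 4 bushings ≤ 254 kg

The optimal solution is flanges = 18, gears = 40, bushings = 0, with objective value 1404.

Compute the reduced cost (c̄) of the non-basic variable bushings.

At the optimum: inspection uses 134 of 146 (slack = 12); lathe time uses 214 of 214 (binding); steel uses 254 of 254 (binding).
Slack constraints have shadow price 0 (complementary slackness).
From A_Bᵀ y = c: 3·y_lathe time + 3·y_steel = 18; 4·y_lathe time + 5·y_steel = 27.
This yields shadow prices y_lathe time = 3, y_steel = 3.
Reduced cost of bushings: c₃ − yᵀa₃ = 16.5 − (3·2 + 3·4) = 16.5 − 18 = -1.5.

-1.5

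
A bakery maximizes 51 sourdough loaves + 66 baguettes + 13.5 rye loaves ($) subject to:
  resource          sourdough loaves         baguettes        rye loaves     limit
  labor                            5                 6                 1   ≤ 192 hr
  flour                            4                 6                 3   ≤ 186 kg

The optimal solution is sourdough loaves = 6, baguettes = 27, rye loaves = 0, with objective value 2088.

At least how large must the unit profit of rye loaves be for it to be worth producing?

19

At the optimum: labor uses 192 of 192 (binding); flour uses 186 of 186 (binding).
The binding rows give the dual system: 5·y_labor + 4·y_flour = 51 and 6·y_labor + 6·y_flour = 66.
→ y_labor = 7 and y_flour = 4.
rye loaves enters the basis when its profit ≥ yᵀa₃ = 7·1 + 4·3 = 19.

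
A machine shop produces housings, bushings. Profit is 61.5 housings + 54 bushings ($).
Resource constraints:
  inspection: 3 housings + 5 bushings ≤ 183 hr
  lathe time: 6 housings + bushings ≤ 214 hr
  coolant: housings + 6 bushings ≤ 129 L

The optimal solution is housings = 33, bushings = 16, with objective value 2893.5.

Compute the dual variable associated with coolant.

Binding: lathe time and coolant. Non-binding: inspection (4 unused).
Since inspection is not tight, its dual is 0.
Dual feasibility on the basic columns requires 6·y_lathe time + 1·y_coolant = 61.5, 1·y_lathe time + 6·y_coolant = 54.
This yields shadow prices y_lathe time = 9, y_coolant = 7.5.
Shadow price of coolant = 7.5.

7.5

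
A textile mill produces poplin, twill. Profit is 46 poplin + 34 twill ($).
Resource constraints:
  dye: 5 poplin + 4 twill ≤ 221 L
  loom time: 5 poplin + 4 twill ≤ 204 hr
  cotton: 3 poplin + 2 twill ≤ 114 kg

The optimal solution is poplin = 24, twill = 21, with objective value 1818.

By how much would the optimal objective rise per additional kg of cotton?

7

At the optimum: dye uses 204 of 221 (slack = 17); loom time uses 204 of 204 (binding); cotton uses 114 of 114 (binding).
Slack constraints have shadow price 0 (complementary slackness).
The binding rows give the dual system: 5·y_loom time + 3·y_cotton = 46 and 4·y_loom time + 2·y_cotton = 34.
→ y_loom time = 5 and y_cotton = 7.
Shadow price of cotton = 7.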